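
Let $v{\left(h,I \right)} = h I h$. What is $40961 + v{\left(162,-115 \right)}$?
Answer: $-2977099$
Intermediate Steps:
$v{\left(h,I \right)} = I h^{2}$ ($v{\left(h,I \right)} = I h h = I h^{2}$)
$40961 + v{\left(162,-115 \right)} = 40961 - 115 \cdot 162^{2} = 40961 - 3018060 = -2977099$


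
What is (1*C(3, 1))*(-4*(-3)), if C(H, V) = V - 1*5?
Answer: -48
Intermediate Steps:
C(H, V) = -5 + V (C(H, V) = V - 5 = -5 + V)
(1*C(3, 1))*(-4*(-3)) = (1*(-5 + 1))*(-4*(-3)) = (1*(-4))*12 = -4*12 = -48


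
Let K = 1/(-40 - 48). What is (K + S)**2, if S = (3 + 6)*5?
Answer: 15673681/7744 ≈ 2024.0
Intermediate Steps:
S = 45 (S = 9*5 = 45)
K = -1/88 (K = 1/(-88) = -1/88 ≈ -0.011364)
(K + S)**2 = (-1/88 + 45)**2 = (3959/88)**2 = 15673681/7744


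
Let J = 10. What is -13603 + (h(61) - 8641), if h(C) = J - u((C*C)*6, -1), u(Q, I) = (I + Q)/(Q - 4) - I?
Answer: -496351995/22322 ≈ -22236.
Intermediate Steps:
u(Q, I) = -I + (I + Q)/(-4 + Q) (u(Q, I) = (I + Q)/(-4 + Q) - I = -I + (I + Q)/(-4 + Q))
h(C) = 10 - (-5 + 12*C²)/(-4 + 6*C²) (h(C) = 10 - ((C*C)*6 + 5*(-1) - 1*(-1)*(C*C)*6)/(-4 + (C*C)*6) = 10 - (C²*6 - 5 - 1*(-1)*C²*6)/(-4 + C²*6) = 10 - (6*C² - 5 - 1*(-1)*6*C²)/(-4 + 6*C²) = 10 - (6*C² - 5 + 6*C²)/(-4 + 6*C²) = 10 - (-5 + 12*C²)/(-4 + 6*C²))
-13603 + (h(61) - 8641) = -13603 + ((-35 + 48*61²)/(2*(-2 + 3*61²)) - 8641) = -13603 + ((-35 + 48*3721)/(2*(-2 + 3*3721)) - 8641) = -13603 + ((-35 + 178608)/(2*(-2 + 11163)) - 8641) = -13603 + ((½)*178573/11161 - 8641) = -13603 + ((½)*(1/11161)*178573 - 8641) = -13603 + (178573/22322 - 8641) = -13603 - 192705829/22322 = -496351995/22322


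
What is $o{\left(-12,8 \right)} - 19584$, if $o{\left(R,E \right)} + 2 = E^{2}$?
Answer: $-19522$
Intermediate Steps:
$o{\left(R,E \right)} = -2 + E^{2}$
$o{\left(-12,8 \right)} - 19584 = \left(-2 + 8^{2}\right) - 19584 = \left(-2 + 64\right) - 19584 = 62 - 19584 = -19522$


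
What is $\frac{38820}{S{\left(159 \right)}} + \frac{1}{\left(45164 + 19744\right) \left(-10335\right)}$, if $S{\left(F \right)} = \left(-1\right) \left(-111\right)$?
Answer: $\frac{8680464889163}{24820494660} \approx 349.73$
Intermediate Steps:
$S{\left(F \right)} = 111$
$\frac{38820}{S{\left(159 \right)}} + \frac{1}{\left(45164 + 19744\right) \left(-10335\right)} = \frac{38820}{111} + \frac{1}{\left(45164 + 19744\right) \left(-10335\right)} = 38820 \cdot \frac{1}{111} + \frac{1}{64908} \left(- \frac{1}{10335}\right) = \frac{12940}{37} + \frac{1}{64908} \left(- \frac{1}{10335}\right) = \frac{12940}{37} - \frac{1}{670824180} = \frac{8680464889163}{24820494660}$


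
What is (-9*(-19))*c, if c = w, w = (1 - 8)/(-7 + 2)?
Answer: 1197/5 ≈ 239.40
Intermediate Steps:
w = 7/5 (w = -7/(-5) = -7*(-⅕) = 7/5 ≈ 1.4000)
c = 7/5 ≈ 1.4000
(-9*(-19))*c = -9*(-19)*(7/5) = 171*(7/5) = 1197/5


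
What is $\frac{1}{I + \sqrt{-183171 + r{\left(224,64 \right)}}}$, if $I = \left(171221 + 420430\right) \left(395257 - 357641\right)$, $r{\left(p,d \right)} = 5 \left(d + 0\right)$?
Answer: $\frac{22255544016}{495309239448113591107} - \frac{i \sqrt{182851}}{495309239448113591107} \approx 4.4933 \cdot 10^{-11} - 8.6332 \cdot 10^{-19} i$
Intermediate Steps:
$r{\left(p,d \right)} = 5 d$
$I = 22255544016$ ($I = 591651 \cdot 37616 = 22255544016$)
$\frac{1}{I + \sqrt{-183171 + r{\left(224,64 \right)}}} = \frac{1}{22255544016 + \sqrt{-183171 + 5 \cdot 64}} = \frac{1}{22255544016 + \sqrt{-183171 + 320}} = \frac{1}{22255544016 + \sqrt{-182851}} = \frac{1}{22255544016 + i \sqrt{182851}}$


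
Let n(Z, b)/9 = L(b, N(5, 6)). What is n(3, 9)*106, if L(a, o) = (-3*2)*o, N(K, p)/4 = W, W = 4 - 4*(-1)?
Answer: -183168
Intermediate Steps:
W = 8 (W = 4 + 4 = 8)
N(K, p) = 32 (N(K, p) = 4*8 = 32)
L(a, o) = -6*o
n(Z, b) = -1728 (n(Z, b) = 9*(-6*32) = 9*(-192) = -1728)
n(3, 9)*106 = -1728*106 = -183168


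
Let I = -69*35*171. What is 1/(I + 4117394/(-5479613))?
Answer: -5479613/2262892499939 ≈ -2.4215e-6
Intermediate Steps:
I = -412965 (I = -2415*171 = -412965)
1/(I + 4117394/(-5479613)) = 1/(-412965 + 4117394/(-5479613)) = 1/(-412965 + 4117394*(-1/5479613)) = 1/(-412965 - 4117394/5479613) = 1/(-2262892499939/5479613) = -5479613/2262892499939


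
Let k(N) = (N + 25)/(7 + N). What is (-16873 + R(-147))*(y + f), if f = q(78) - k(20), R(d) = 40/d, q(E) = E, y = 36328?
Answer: -270888758023/441 ≈ -6.1426e+8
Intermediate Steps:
k(N) = (25 + N)/(7 + N)
f = 229/3 (f = 78 - (25 + 20)/(7 + 20) = 78 - 45/27 = 78 - 1*5/3 = 78 - 5/3 = 229/3 ≈ 76.333)
(-16873 + R(-147))*(y + f) = (-16873 + 40/(-147))*(36328 + 229/3) = (-16873 + 40*(-1/147))*(109213/3) = (-16873 - 40/147)*(109213/3) = -2480371/147*109213/3 = -270888758023/441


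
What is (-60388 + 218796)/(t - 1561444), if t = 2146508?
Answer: 19801/73133 ≈ 0.27075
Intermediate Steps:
(-60388 + 218796)/(t - 1561444) = (-60388 + 218796)/(2146508 - 1561444) = 158408/585064 = 158408*(1/585064) = 19801/73133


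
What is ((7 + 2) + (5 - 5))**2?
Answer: 81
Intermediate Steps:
((7 + 2) + (5 - 5))**2 = (9 + 0)**2 = 9**2 = 81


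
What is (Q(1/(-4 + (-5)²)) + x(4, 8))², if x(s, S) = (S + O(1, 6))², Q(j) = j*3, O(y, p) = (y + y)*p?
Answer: 7845601/49 ≈ 1.6011e+5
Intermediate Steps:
O(y, p) = 2*p*y (O(y, p) = (2*y)*p = 2*p*y)
Q(j) = 3*j
x(s, S) = (12 + S)² (x(s, S) = (S + 2*6*1)² = (S + 12)² = (12 + S)²)
(Q(1/(-4 + (-5)²)) + x(4, 8))² = (3/(-4 + (-5)²) + (12 + 8)²)² = (3/(-4 + 25) + 20²)² = (3/21 + 400)² = (3*(1/21) + 400)² = (⅐ + 400)² = (2801/7)² = 7845601/49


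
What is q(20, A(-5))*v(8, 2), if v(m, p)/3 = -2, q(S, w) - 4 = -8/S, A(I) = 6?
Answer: -108/5 ≈ -21.600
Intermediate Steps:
q(S, w) = 4 - 8/S
v(m, p) = -6 (v(m, p) = 3*(-2) = -6)
q(20, A(-5))*v(8, 2) = (4 - 8/20)*(-6) = (4 - 8*1/20)*(-6) = (4 - 2/5)*(-6) = (18/5)*(-6) = -108/5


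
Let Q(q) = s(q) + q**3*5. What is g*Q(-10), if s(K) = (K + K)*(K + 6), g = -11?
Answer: 54120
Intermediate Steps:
s(K) = 2*K*(6 + K) (s(K) = (2*K)*(6 + K) = 2*K*(6 + K))
Q(q) = 5*q**3 + 2*q*(6 + q) (Q(q) = 2*q*(6 + q) + q**3*5 = 2*q*(6 + q) + 5*q**3 = 5*q**3 + 2*q*(6 + q))
g*Q(-10) = -(-110)*(12 + 2*(-10) + 5*(-10)**2) = -(-110)*(12 - 20 + 5*100) = -(-110)*(12 - 20 + 500) = -(-110)*492 = -11*(-4920) = 54120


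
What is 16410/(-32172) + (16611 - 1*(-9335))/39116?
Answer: 573932/3745357 ≈ 0.15324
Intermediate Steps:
16410/(-32172) + (16611 - 1*(-9335))/39116 = 16410*(-1/32172) + (16611 + 9335)*(1/39116) = -2735/5362 + 25946*(1/39116) = -2735/5362 + 12973/19558 = 573932/3745357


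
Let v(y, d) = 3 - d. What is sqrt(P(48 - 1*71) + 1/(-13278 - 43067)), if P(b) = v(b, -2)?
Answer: 2*sqrt(3968434695)/56345 ≈ 2.2361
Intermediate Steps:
P(b) = 5 (P(b) = 3 - 1*(-2) = 3 + 2 = 5)
sqrt(P(48 - 1*71) + 1/(-13278 - 43067)) = sqrt(5 + 1/(-13278 - 43067)) = sqrt(5 + 1/(-56345)) = sqrt(5 - 1/56345) = sqrt(281724/56345) = 2*sqrt(3968434695)/56345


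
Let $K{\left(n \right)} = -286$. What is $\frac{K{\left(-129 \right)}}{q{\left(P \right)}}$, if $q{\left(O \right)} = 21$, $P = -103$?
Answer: $- \frac{286}{21} \approx -13.619$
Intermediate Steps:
$\frac{K{\left(-129 \right)}}{q{\left(P \right)}} = - \frac{286}{21}$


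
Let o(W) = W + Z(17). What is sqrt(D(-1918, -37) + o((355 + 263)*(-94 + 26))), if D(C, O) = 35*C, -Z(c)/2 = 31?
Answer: 4*I*sqrt(6826) ≈ 330.48*I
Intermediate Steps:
Z(c) = -62 (Z(c) = -2*31 = -62)
o(W) = -62 + W (o(W) = W - 62 = -62 + W)
sqrt(D(-1918, -37) + o((355 + 263)*(-94 + 26))) = sqrt(35*(-1918) + (-62 + (355 + 263)*(-94 + 26))) = sqrt(-67130 + (-62 + 618*(-68))) = sqrt(-67130 + (-62 - 42024)) = sqrt(-67130 - 42086) = sqrt(-109216) = 4*I*sqrt(6826)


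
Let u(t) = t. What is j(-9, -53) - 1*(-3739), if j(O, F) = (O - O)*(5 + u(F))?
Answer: 3739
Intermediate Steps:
j(O, F) = 0 (j(O, F) = (O - O)*(5 + F) = 0*(5 + F) = 0)
j(-9, -53) - 1*(-3739) = 0 - 1*(-3739) = 0 + 3739 = 3739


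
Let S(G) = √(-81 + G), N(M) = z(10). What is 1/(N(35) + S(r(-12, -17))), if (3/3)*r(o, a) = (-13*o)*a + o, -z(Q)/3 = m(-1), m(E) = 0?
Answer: -I*√305/915 ≈ -0.019087*I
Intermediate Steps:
z(Q) = 0 (z(Q) = -3*0 = 0)
r(o, a) = o - 13*a*o (r(o, a) = (-13*o)*a + o = -13*a*o + o = o - 13*a*o)
N(M) = 0
1/(N(35) + S(r(-12, -17))) = 1/(0 + √(-81 - 12*(1 - 13*(-17)))) = 1/(0 + √(-81 - 12*(1 + 221))) = 1/(0 + √(-81 - 12*222)) = 1/(0 + √(-81 - 2664)) = 1/(0 + √(-2745)) = 1/(0 + 3*I*√305) = 1/(3*I*√305) = -I*√305/915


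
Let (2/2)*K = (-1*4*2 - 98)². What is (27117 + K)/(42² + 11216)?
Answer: 38353/12980 ≈ 2.9548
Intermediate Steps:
K = 11236 (K = (-1*4*2 - 98)² = (-4*2 - 98)² = (-8 - 98)² = (-106)² = 11236)
(27117 + K)/(42² + 11216) = (27117 + 11236)/(42² + 11216) = 38353/(1764 + 11216) = 38353/12980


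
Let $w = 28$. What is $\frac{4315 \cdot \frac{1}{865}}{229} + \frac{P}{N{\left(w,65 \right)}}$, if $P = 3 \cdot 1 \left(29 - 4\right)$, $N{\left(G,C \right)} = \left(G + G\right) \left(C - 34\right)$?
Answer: $\frac{4469443}{68775112} \approx 0.064986$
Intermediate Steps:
$N{\left(G,C \right)} = 2 G \left(-34 + C\right)$
$P = 75$ ($P = 3 \cdot 25 = 75$)
$\frac{4315 \cdot \frac{1}{865}}{229} + \frac{P}{N{\left(w,65 \right)}} = \frac{4315 \cdot \frac{1}{865}}{229} + \frac{75}{2 \cdot 28 \left(-34 + 65\right)} = 4315 \cdot \frac{1}{865} \cdot \frac{1}{229} + \frac{75}{2 \cdot 28 \cdot 31} = \frac{863}{173} \cdot \frac{1}{229} + \frac{75}{1736} = \frac{863}{39617} + 75 \cdot \frac{1}{1736} = \frac{863}{39617} + \frac{75}{1736} = \frac{4469443}{68775112}$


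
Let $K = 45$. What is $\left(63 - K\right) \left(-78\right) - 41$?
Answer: $-1445$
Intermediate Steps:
$\left(63 - K\right) \left(-78\right) - 41 = \left(63 - 45\right) \left(-78\right) - 41 = 18 \left(-78\right) - 41 = -1404 - 41 = -1445$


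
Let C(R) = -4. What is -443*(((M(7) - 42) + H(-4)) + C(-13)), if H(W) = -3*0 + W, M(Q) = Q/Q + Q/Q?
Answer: 21264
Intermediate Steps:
M(Q) = 2 (M(Q) = 1 + 1 = 2)
H(W) = W (H(W) = 0 + W = W)
-443*(((M(7) - 42) + H(-4)) + C(-13)) = -443*(((2 - 42) - 4) - 4) = -443*((-40 - 4) - 4) = -443*(-44 - 4) = -443*(-48) = 21264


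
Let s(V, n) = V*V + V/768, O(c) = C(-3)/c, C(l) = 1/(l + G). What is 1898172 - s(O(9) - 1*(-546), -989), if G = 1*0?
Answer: 298616265923/186624 ≈ 1.6001e+6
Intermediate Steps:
G = 0
C(l) = 1/l (C(l) = 1/(l + 0) = 1/l)
O(c) = -1/(3*c) (O(c) = 1/((-3)*c) = -1/(3*c))
s(V, n) = V² + V/768 (s(V, n) = V² + V*(1/768) = V² + V/768)
1898172 - s(O(9) - 1*(-546), -989) = 1898172 - (-⅓/9 - 1*(-546))*(1/768 + (-⅓/9 - 1*(-546))) = 1898172 - (-⅓*⅑ + 546)*(1/768 + (-⅓*⅑ + 546)) = 1898172 - (-1/27 + 546)*(1/768 + (-1/27 + 546)) = 1898172 - 14741*(1/768 + 14741/27)/27 = 1898172 - 14741*3773705/(27*6912) = 1898172 - 1*55628185405/186624 = 1898172 - 55628185405/186624 = 298616265923/186624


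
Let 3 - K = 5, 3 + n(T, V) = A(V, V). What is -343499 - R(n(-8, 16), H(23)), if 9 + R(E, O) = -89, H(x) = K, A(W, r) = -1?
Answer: -343401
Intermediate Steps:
n(T, V) = -4 (n(T, V) = -3 - 1 = -4)
K = -2 (K = 3 - 1*5 = 3 - 5 = -2)
H(x) = -2
R(E, O) = -98 (R(E, O) = -9 - 89 = -98)
-343499 - R(n(-8, 16), H(23)) = -343499 - 1*(-98) = -343499 + 98 = -343401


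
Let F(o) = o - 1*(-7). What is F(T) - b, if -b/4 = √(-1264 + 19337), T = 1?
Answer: 8 + 4*√18073 ≈ 545.74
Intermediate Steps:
F(o) = 7 + o (F(o) = o + 7 = 7 + o)
b = -4*√18073 (b = -4*√(-1264 + 19337) = -4*√18073 ≈ -537.74)
F(T) - b = (7 + 1) - (-4)*√18073 = 8 + 4*√18073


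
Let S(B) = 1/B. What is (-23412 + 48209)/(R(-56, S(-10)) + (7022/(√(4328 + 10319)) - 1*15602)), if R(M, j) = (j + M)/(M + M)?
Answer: -7108045505829476320/4472098715761635927 - 218421815449600*√14647/4472098715761635927 ≈ -1.5953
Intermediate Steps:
R(M, j) = (M + j)/(2*M) (R(M, j) = (M + j)/((2*M)) = (M + j)*(1/(2*M)) = (M + j)/(2*M))
(-23412 + 48209)/(R(-56, S(-10)) + (7022/(√(4328 + 10319)) - 1*15602)) = (-23412 + 48209)/((½)*(-56 + 1/(-10))/(-56) + (7022/(√(4328 + 10319)) - 1*15602)) = 24797/((½)*(-1/56)*(-56 - ⅒) + (7022/(√14647) - 15602)) = 24797/((½)*(-1/56)*(-561/10) + (7022*(√14647/14647) - 15602)) = 24797/(561/1120 + (7022*√14647/14647 - 15602)) = 24797/(561/1120 + (-15602 + 7022*√14647/14647)) = 24797/(-17473679/1120 + 7022*√14647/14647)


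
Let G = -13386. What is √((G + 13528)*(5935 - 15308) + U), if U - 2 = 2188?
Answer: 2*I*√332194 ≈ 1152.7*I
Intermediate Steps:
U = 2190 (U = 2 + 2188 = 2190)
√((G + 13528)*(5935 - 15308) + U) = √((-13386 + 13528)*(5935 - 15308) + 2190) = √(142*(-9373) + 2190) = √(-1330966 + 2190) = √(-1328776) = 2*I*√332194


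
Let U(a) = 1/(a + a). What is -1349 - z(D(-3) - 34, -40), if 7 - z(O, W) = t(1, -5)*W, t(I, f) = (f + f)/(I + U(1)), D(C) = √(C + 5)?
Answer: -3268/3 ≈ -1089.3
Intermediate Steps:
U(a) = 1/(2*a)
D(C) = √(5 + C)
t(I, f) = 2*f/(½ + I) (t(I, f) = (f + f)/(I + (½)/1) = (2*f)/(I + (½)*1) = (2*f)/(I + ½) = (2*f)/(½ + I) = 2*f/(½ + I))
z(O, W) = 7 + 20*W/3 (z(O, W) = 7 - 4*(-5)/(1 + 2*1)*W = 7 - 4*(-5)/(1 + 2)*W = 7 - 4*(-5)/3*W = 7 - 4*(-5)*(⅓)*W = 7 - (-20)*W/3 = 7 + 20*W/3)
-1349 - z(D(-3) - 34, -40) = -1349 - (7 + (20/3)*(-40)) = -1349 - (7 - 800/3) = -1349 - 1*(-779/3) = -1349 + 779/3 = -3268/3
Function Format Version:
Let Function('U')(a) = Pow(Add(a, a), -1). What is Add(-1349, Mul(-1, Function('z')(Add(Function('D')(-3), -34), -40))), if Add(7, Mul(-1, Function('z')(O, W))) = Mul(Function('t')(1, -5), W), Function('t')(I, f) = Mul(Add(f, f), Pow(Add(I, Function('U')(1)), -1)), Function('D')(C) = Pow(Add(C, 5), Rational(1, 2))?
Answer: Rational(-3268, 3) ≈ -1089.3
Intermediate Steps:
Function('U')(a) = Mul(Rational(1, 2), Pow(a, -1)) (Function('U')(a) = Pow(Mul(2, a), -1) = Mul(Rational(1, 2), Pow(a, -1)))
Function('D')(C) = Pow(Add(5, C), Rational(1, 2))
Function('t')(I, f) = Mul(2, f, Pow(Add(Rational(1, 2), I), -1)) (Function('t')(I, f) = Mul(Add(f, f), Pow(Add(I, Mul(Rational(1, 2), Pow(1, -1))), -1)) = Mul(Mul(2, f), Pow(Add(I, Mul(Rational(1, 2), 1)), -1)) = Mul(Mul(2, f), Pow(Add(I, Rational(1, 2)), -1)) = Mul(Mul(2, f), Pow(Add(Rational(1, 2), I), -1)) = Mul(2, f, Pow(Add(Rational(1, 2), I), -1)))
Function('z')(O, W) = Add(7, Mul(Rational(20, 3), W)) (Function('z')(O, W) = Add(7, Mul(-1, Mul(Mul(4, -5, Pow(Add(1, Mul(2, 1)), -1)), W))) = Add(7, Mul(-1, Mul(Mul(4, -5, Pow(Add(1, 2), -1)), W))) = Add(7, Mul(-1, Mul(Mul(4, -5, Pow(3, -1)), W))) = Add(7, Mul(-1, Mul(Mul(4, -5, Rational(1, 3)), W))) = Add(7, Mul(-1, Mul(Rational(-20, 3), W))) = Add(7, Mul(Rational(20, 3), W)))
Add(-1349, Mul(-1, Function('z')(Add(Function('D')(-3), -34), -40))) = Add(-1349, Mul(-1, Add(7, Mul(Rational(20, 3), -40)))) = Add(-1349, Mul(-1, Add(7, Rational(-800, 3)))) = Add(-1349, Mul(-1, Rational(-779, 3))) = Add(-1349, Rational(779, 3)) = Rational(-3268, 3)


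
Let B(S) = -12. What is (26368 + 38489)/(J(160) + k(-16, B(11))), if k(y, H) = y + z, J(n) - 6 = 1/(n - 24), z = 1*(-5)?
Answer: -8820552/2039 ≈ -4325.9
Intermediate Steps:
z = -5
J(n) = 6 + 1/(-24 + n) (J(n) = 6 + 1/(n - 24) = 6 + 1/(-24 + n))
k(y, H) = -5 + y (k(y, H) = y - 5 = -5 + y)
(26368 + 38489)/(J(160) + k(-16, B(11))) = (26368 + 38489)/((-143 + 6*160)/(-24 + 160) + (-5 - 16)) = 64857/((-143 + 960)/136 - 21) = 64857/((1/136)*817 - 21) = 64857/(817/136 - 21) = 64857/(-2039/136) = 64857*(-136/2039) = -8820552/2039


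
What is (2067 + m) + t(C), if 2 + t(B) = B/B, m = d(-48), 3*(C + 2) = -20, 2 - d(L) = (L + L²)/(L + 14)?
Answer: 36284/17 ≈ 2134.4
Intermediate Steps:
d(L) = 2 - (L + L²)/(14 + L) (d(L) = 2 - (L + L²)/(L + 14) = 2 - (L + L²)/(14 + L))
C = -26/3 (C = -2 + (⅓)*(-20) = -2 - 20/3 = -26/3 ≈ -8.6667)
m = 1162/17 (m = (28 - 48 - 1*(-48)²)/(14 - 48) = (28 - 48 - 1*2304)/(-34) = -(28 - 48 - 2304)/34 = -1/34*(-2324) = 1162/17 ≈ 68.353)
t(B) = -1 (t(B) = -2 + B/B = -2 + 1 = -1)
(2067 + m) + t(C) = (2067 + 1162/17) - 1 = 36301/17 - 1 = 36284/17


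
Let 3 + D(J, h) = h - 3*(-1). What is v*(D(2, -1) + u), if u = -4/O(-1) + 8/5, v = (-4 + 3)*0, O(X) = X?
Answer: 0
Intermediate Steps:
D(J, h) = h (D(J, h) = -3 + (h - 3*(-1)) = -3 + (h + 3) = -3 + (3 + h) = h)
v = 0 (v = -1*0 = 0)
u = 28/5 (u = -4/(-1) + 8/5 = -4*(-1) + 8*(⅕) = 4 + 8/5 = 28/5 ≈ 5.6000)
v*(D(2, -1) + u) = 0*(-1 + 28/5) = 0*(23/5) = 0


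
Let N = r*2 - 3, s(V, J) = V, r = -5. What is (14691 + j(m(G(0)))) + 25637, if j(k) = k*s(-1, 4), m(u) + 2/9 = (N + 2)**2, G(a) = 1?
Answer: 361865/9 ≈ 40207.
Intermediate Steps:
N = -13 (N = -5*2 - 3 = -10 - 3 = -13)
m(u) = 1087/9 (m(u) = -2/9 + (-13 + 2)**2 = -2/9 + (-11)**2 = -2/9 + 121 = 1087/9)
j(k) = -k (j(k) = k*(-1) = -k)
(14691 + j(m(G(0)))) + 25637 = (14691 - 1*1087/9) + 25637 = (14691 - 1087/9) + 25637 = 131132/9 + 25637 = 361865/9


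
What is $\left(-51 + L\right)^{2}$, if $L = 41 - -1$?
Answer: $81$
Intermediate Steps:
$L = 42$ ($L = 41 + 1 = 42$)
$\left(-51 + L\right)^{2} = \left(-51 + 42\right)^{2} = \left(-9\right)^{2} = 81$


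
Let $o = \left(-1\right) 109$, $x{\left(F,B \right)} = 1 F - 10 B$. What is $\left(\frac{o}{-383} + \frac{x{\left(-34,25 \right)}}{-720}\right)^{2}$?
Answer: $\frac{2191456969}{4752723600} \approx 0.46109$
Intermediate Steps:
$x{\left(F,B \right)} = F - 10 B$
$o = -109$
$\left(\frac{o}{-383} + \frac{x{\left(-34,25 \right)}}{-720}\right)^{2} = \left(- \frac{109}{-383} + \frac{-34 - 250}{-720}\right)^{2} = \left(\left(-109\right) \left(- \frac{1}{383}\right) + \left(-34 - 250\right) \left(- \frac{1}{720}\right)\right)^{2} = \left(\frac{109}{383} - - \frac{71}{180}\right)^{2} = \left(\frac{109}{383} + \frac{71}{180}\right)^{2} = \left(\frac{46813}{68940}\right)^{2} = \frac{2191456969}{4752723600}$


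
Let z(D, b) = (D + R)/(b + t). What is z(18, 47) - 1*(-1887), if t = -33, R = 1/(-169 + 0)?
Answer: 4467683/2366 ≈ 1888.3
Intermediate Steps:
R = -1/169 (R = 1/(-169) = -1/169 ≈ -0.0059172)
z(D, b) = (-1/169 + D)/(-33 + b) (z(D, b) = (D - 1/169)/(b - 33) = (-1/169 + D)/(-33 + b))
z(18, 47) - 1*(-1887) = (-1/169 + 18)/(-33 + 47) - 1*(-1887) = (3041/169)/14 + 1887 = (1/14)*(3041/169) + 1887 = 3041/2366 + 1887 = 4467683/2366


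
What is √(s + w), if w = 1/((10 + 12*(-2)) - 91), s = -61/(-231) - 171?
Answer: I*√516505/55 ≈ 13.067*I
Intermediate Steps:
s = -39440/231 (s = -61*(-1/231) - 171 = 61/231 - 171 = -39440/231 ≈ -170.74)
w = -1/105 (w = 1/((10 - 24) - 91) = 1/(-14 - 91) = 1/(-105) = -1/105 ≈ -0.0095238)
√(s + w) = √(-39440/231 - 1/105) = √(-9391/55) = I*√516505/55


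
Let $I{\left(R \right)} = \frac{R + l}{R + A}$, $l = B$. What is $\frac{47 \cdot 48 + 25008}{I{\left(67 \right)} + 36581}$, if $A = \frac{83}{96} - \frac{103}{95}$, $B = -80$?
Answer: $\frac{1277291136}{1713774149} \approx 0.74531$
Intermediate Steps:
$A = - \frac{2003}{9120}$ ($A = 83 \cdot \frac{1}{96} - \frac{103}{95} = \frac{83}{96} - \frac{103}{95} = - \frac{2003}{9120} \approx -0.21963$)
$l = -80$
$I{\left(R \right)} = \frac{-80 + R}{- \frac{2003}{9120} + R}$ ($I{\left(R \right)} = \frac{R - 80}{R - \frac{2003}{9120}} = \frac{-80 + R}{- \frac{2003}{9120} + R}$)
$\frac{47 \cdot 48 + 25008}{I{\left(67 \right)} + 36581} = \frac{47 \cdot 48 + 25008}{\frac{9120 \left(-80 + 67\right)}{-2003 + 9120 \cdot 67} + 36581} = \frac{2256 + 25008}{9120 \frac{1}{-2003 + 611040} \left(-13\right) + 36581} = \frac{27264}{9120 \cdot \frac{1}{609037} \left(-13\right) + 36581} = \frac{27264}{- \frac{9120}{46849} + 36581} = \frac{27264}{\frac{1713774149}{46849}} = 27264 \cdot \frac{46849}{1713774149} = \frac{1277291136}{1713774149}$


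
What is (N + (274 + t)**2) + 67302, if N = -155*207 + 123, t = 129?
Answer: 197749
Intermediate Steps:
N = -31962 (N = -32085 + 123 = -31962)
(N + (274 + t)**2) + 67302 = (-31962 + (274 + 129)**2) + 67302 = (-31962 + 403**2) + 67302 = (-31962 + 162409) + 67302 = 130447 + 67302 = 197749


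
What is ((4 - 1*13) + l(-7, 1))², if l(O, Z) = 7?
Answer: 4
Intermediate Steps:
((4 - 1*13) + l(-7, 1))² = ((4 - 1*13) + 7)² = ((4 - 13) + 7)² = (-9 + 7)² = (-2)² = 4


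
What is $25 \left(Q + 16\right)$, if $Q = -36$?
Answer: $-500$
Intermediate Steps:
$25 \left(Q + 16\right) = 25 \left(-36 + 16\right) = 25 \left(-20\right) = -500$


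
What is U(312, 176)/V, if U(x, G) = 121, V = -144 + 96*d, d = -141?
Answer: -121/13680 ≈ -0.0088450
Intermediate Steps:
V = -13680 (V = -144 + 96*(-141) = -144 - 13536 = -13680)
U(312, 176)/V = 121/(-13680) = 121*(-1/13680) = -121/13680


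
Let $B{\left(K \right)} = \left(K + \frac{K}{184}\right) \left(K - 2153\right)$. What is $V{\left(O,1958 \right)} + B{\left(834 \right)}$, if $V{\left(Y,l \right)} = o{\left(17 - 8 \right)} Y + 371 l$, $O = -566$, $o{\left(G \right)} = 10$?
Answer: $- \frac{35444519}{92} \approx -3.8527 \cdot 10^{5}$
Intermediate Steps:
$B{\left(K \right)} = \frac{185 K \left(-2153 + K\right)}{184}$ ($B{\left(K \right)} = \left(K + K \frac{1}{184}\right) \left(-2153 + K\right) = \left(K + \frac{K}{184}\right) \left(-2153 + K\right) = \frac{185 K}{184} \left(-2153 + K\right) = \frac{185 K \left(-2153 + K\right)}{184}$)
$V{\left(Y,l \right)} = 10 Y + 371 l$
$V{\left(O,1958 \right)} + B{\left(834 \right)} = \left(10 \left(-566\right) + 371 \cdot 1958\right) + \frac{185}{184} \cdot 834 \left(-2153 + 834\right) = \left(-5660 + 726418\right) + \frac{185}{184} \cdot 834 \left(-1319\right) = 720758 - \frac{101754255}{92} = - \frac{35444519}{92}$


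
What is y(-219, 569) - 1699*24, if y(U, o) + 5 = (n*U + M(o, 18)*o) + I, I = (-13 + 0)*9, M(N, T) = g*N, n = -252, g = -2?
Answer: -633232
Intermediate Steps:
M(N, T) = -2*N
I = -117 (I = -13*9 = -117)
y(U, o) = -122 - 252*U - 2*o² (y(U, o) = -5 + ((-252*U + (-2*o)*o) - 117) = -5 + ((-252*U - 2*o²) - 117) = -5 + (-117 - 252*U - 2*o²) = -122 - 252*U - 2*o²)
y(-219, 569) - 1699*24 = (-122 - 252*(-219) - 2*569²) - 1699*24 = (-122 + 55188 - 2*323761) - 1*40776 = (-122 + 55188 - 647522) - 40776 = -592456 - 40776 = -633232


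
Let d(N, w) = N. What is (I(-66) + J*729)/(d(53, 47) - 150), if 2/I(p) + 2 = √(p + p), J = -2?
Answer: 49573/3298 + I*√33/3298 ≈ 15.031 + 0.0017418*I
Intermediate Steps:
I(p) = 2/(-2 + √2*√p) (I(p) = 2/(-2 + √(p + p)) = 2/(-2 + √(2*p)) = 2/(-2 + √2*√p))
(I(-66) + J*729)/(d(53, 47) - 150) = (2/(-2 + √2*√(-66)) - 2*729)/(53 - 150) = (2/(-2 + √2*(I*√66)) - 1458)/(-97) = (2/(-2 + 2*I*√33) - 1458)*(-1/97) = (-1458 + 2/(-2 + 2*I*√33))*(-1/97) = 1458/97 - 2/(97*(-2 + 2*I*√33))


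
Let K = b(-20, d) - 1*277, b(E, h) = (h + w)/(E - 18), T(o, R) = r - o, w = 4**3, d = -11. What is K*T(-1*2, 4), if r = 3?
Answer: -52895/38 ≈ -1392.0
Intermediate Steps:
w = 64
T(o, R) = 3 - o
b(E, h) = (64 + h)/(-18 + E) (b(E, h) = (h + 64)/(E - 18) = (64 + h)/(-18 + E))
K = -10579/38 (K = (64 - 11)/(-18 - 20) - 1*277 = 53/(-38) - 277 = -1/38*53 - 277 = -53/38 - 277 = -10579/38 ≈ -278.39)
K*T(-1*2, 4) = -10579*(3 - (-1)*2)/38 = -10579*(3 - 1*(-2))/38 = -10579*(3 + 2)/38 = -10579/38*5 = -52895/38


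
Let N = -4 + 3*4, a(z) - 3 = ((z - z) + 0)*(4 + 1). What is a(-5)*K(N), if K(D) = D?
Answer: 24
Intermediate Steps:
a(z) = 3 (a(z) = 3 + ((z - z) + 0)*(4 + 1) = 3 + (0 + 0)*5 = 3 + 0*5 = 3 + 0 = 3)
N = 8 (N = -4 + 12 = 8)
a(-5)*K(N) = 3*8 = 24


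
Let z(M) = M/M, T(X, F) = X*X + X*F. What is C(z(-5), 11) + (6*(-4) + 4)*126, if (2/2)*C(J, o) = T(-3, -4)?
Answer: -2499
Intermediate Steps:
T(X, F) = X**2 + F*X
z(M) = 1
C(J, o) = 21 (C(J, o) = -3*(-4 - 3) = -3*(-7) = 21)
C(z(-5), 11) + (6*(-4) + 4)*126 = 21 + (6*(-4) + 4)*126 = 21 + (-24 + 4)*126 = 21 - 20*126 = 21 - 2520 = -2499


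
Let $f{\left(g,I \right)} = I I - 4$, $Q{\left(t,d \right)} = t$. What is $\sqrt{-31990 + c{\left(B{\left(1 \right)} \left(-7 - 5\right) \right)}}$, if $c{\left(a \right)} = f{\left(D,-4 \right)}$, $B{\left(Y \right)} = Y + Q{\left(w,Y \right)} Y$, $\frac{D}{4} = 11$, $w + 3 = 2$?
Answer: $i \sqrt{31978} \approx 178.82 i$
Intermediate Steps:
$w = -1$ ($w = -3 + 2 = -1$)
$D = 44$ ($D = 4 \cdot 11 = 44$)
$B{\left(Y \right)} = 0$ ($B{\left(Y \right)} = Y - Y = 0$)
$f{\left(g,I \right)} = -4 + I^{2}$ ($f{\left(g,I \right)} = I^{2} - 4 = -4 + I^{2}$)
$c{\left(a \right)} = 12$ ($c{\left(a \right)} = -4 + \left(-4\right)^{2} = -4 + 16 = 12$)
$\sqrt{-31990 + c{\left(B{\left(1 \right)} \left(-7 - 5\right) \right)}} = \sqrt{-31990 + 12} = \sqrt{-31978} = i \sqrt{31978}$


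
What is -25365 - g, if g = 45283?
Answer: -70648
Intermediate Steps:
-25365 - g = -25365 - 1*45283 = -25365 - 45283 = -70648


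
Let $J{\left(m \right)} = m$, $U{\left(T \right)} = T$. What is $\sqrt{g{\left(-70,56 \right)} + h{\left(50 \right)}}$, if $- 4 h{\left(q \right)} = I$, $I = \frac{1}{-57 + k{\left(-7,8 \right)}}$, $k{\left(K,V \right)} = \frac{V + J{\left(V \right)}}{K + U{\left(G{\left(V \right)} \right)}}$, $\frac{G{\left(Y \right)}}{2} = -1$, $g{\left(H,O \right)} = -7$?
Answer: $\frac{i \sqrt{14803}}{46} \approx 2.6449 i$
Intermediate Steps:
$G{\left(Y \right)} = -2$ ($G{\left(Y \right)} = 2 \left(-1\right) = -2$)
$k{\left(K,V \right)} = \frac{2 V}{-2 + K}$ ($k{\left(K,V \right)} = \frac{V + V}{K - 2} = \frac{2 V}{-2 + K}$)
$I = - \frac{9}{529}$ ($I = \frac{1}{-57 + 2 \cdot 8 \frac{1}{-2 - 7}} = \frac{1}{-57 + 2 \cdot 8 \frac{1}{-9}} = \frac{1}{-57 + 2 \cdot 8 \left(- \frac{1}{9}\right)} = \frac{1}{-57 - \frac{16}{9}} = \frac{1}{- \frac{529}{9}} = - \frac{9}{529} \approx -0.017013$)
$h{\left(q \right)} = \frac{9}{2116}$ ($h{\left(q \right)} = \left(- \frac{1}{4}\right) \left(- \frac{9}{529}\right) = \frac{9}{2116}$)
$\sqrt{g{\left(-70,56 \right)} + h{\left(50 \right)}} = \sqrt{-7 + \frac{9}{2116}} = \sqrt{- \frac{14803}{2116}} = \frac{i \sqrt{14803}}{46}$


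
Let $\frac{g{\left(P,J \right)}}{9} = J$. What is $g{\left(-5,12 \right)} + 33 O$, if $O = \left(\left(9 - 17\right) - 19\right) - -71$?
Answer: $1560$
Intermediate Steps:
$g{\left(P,J \right)} = 9 J$
$O = 44$ ($O = \left(-8 - 19\right) + 71 = -27 + 71 = 44$)
$g{\left(-5,12 \right)} + 33 O = 9 \cdot 12 + 33 \cdot 44 = 108 + 1452 = 1560$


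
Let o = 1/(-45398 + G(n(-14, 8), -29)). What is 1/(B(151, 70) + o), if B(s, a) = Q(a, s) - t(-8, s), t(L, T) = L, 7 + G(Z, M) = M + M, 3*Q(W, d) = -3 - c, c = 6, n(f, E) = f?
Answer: 45463/227314 ≈ 0.20000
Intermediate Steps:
Q(W, d) = -3 (Q(W, d) = (-3 - 1*6)/3 = (-3 - 6)/3 = (⅓)*(-9) = -3)
G(Z, M) = -7 + 2*M (G(Z, M) = -7 + (M + M) = -7 + 2*M)
B(s, a) = 5 (B(s, a) = -3 - 1*(-8) = -3 + 8 = 5)
o = -1/45463 (o = 1/(-45398 + (-7 + 2*(-29))) = 1/(-45398 + (-7 - 58)) = 1/(-45398 - 65) = 1/(-45463) = -1/45463 ≈ -2.1996e-5)
1/(B(151, 70) + o) = 1/(5 - 1/45463) = 1/(227314/45463) = 45463/227314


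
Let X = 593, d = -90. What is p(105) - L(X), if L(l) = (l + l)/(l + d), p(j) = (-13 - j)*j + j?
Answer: -6180541/503 ≈ -12287.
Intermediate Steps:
p(j) = j + j*(-13 - j) (p(j) = j*(-13 - j) + j = j + j*(-13 - j))
L(l) = 2*l/(-90 + l) (L(l) = (l + l)/(l - 90) = (2*l)/(-90 + l) = 2*l/(-90 + l))
p(105) - L(X) = -1*105*(12 + 105) - 2*593/(-90 + 593) = -1*105*117 - 2*593/503 = -12285 - 2*593/503 = -12285 - 1*1186/503 = -12285 - 1186/503 = -6180541/503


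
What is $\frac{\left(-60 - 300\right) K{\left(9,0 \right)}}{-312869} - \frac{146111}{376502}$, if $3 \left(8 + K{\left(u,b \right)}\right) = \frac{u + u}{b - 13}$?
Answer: $- \frac{87026615881}{218763636442} \approx -0.39781$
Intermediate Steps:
$K{\left(u,b \right)} = -8 + \frac{2 u}{3 \left(-13 + b\right)}$ ($K{\left(u,b \right)} = -8 + \frac{\left(u + u\right) \frac{1}{b - 13}}{3} = -8 + \frac{2 u \frac{1}{-13 + b}}{3} = -8 + \frac{2 u}{3 \left(-13 + b\right)}$)
$\frac{\left(-60 - 300\right) K{\left(9,0 \right)}}{-312869} - \frac{146111}{376502} = \frac{\left(-60 - 300\right) \frac{2 \left(156 + 9 - 0\right)}{3 \left(-13 + 0\right)}}{-312869} - \frac{146111}{376502} = - 360 \frac{2 \left(156 + 9 + 0\right)}{3 \left(-13\right)} \left(- \frac{1}{312869}\right) - \frac{20873}{53786} = - 360 \cdot \frac{2}{3} \left(- \frac{1}{13}\right) 165 \left(- \frac{1}{312869}\right) - \frac{20873}{53786} = \left(-360\right) \left(- \frac{110}{13}\right) \left(- \frac{1}{312869}\right) - \frac{20873}{53786} = \frac{39600}{13} \left(- \frac{1}{312869}\right) - \frac{20873}{53786} = - \frac{39600}{4067297} - \frac{20873}{53786} = - \frac{87026615881}{218763636442}$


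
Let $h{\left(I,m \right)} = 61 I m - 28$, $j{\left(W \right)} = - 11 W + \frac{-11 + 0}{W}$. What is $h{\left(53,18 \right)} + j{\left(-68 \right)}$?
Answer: $\frac{4006163}{68} \approx 58914.0$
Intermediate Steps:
$j{\left(W \right)} = - 11 W - \frac{11}{W}$
$h{\left(I,m \right)} = -28 + 61 I m$ ($h{\left(I,m \right)} = 61 I m - 28 = -28 + 61 I m$)
$h{\left(53,18 \right)} + j{\left(-68 \right)} = \left(-28 + 61 \cdot 53 \cdot 18\right) - \left(-748 + \frac{11}{-68}\right) = \left(-28 + 58194\right) + \left(748 - - \frac{11}{68}\right) = 58166 + \left(748 + \frac{11}{68}\right) = 58166 + \frac{50875}{68} = \frac{4006163}{68}$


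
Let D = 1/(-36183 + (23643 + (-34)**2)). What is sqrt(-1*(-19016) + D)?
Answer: 3*sqrt(68455199442)/5692 ≈ 137.90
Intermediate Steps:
D = -1/11384 (D = 1/(-36183 + (23643 + 1156)) = 1/(-36183 + 24799) = 1/(-11384) = -1/11384 ≈ -8.7843e-5)
sqrt(-1*(-19016) + D) = sqrt(-1*(-19016) - 1/11384) = sqrt(19016 - 1/11384) = sqrt(216478143/11384) = 3*sqrt(68455199442)/5692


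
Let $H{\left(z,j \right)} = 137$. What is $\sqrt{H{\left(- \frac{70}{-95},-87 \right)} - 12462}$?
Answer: $5 i \sqrt{493} \approx 111.02 i$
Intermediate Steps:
$\sqrt{H{\left(- \frac{70}{-95},-87 \right)} - 12462} = \sqrt{137 - 12462} = \sqrt{-12325} = 5 i \sqrt{493}$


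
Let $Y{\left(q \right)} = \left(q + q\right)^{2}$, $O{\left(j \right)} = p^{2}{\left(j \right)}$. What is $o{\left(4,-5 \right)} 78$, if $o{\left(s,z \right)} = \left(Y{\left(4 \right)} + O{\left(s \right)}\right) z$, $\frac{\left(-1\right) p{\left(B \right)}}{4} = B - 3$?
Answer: $-31200$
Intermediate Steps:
$p{\left(B \right)} = 12 - 4 B$ ($p{\left(B \right)} = - 4 \left(B - 3\right) = - 4 \left(-3 + B\right) = 12 - 4 B$)
$O{\left(j \right)} = \left(12 - 4 j\right)^{2}$
$Y{\left(q \right)} = 4 q^{2}$ ($Y{\left(q \right)} = \left(2 q\right)^{2} = 4 q^{2}$)
$o{\left(s,z \right)} = z \left(64 + 16 \left(-3 + s\right)^{2}\right)$ ($o{\left(s,z \right)} = \left(4 \cdot 4^{2} + 16 \left(-3 + s\right)^{2}\right) z = \left(4 \cdot 16 + 16 \left(-3 + s\right)^{2}\right) z = \left(64 + 16 \left(-3 + s\right)^{2}\right) z = z \left(64 + 16 \left(-3 + s\right)^{2}\right)$)
$o{\left(4,-5 \right)} 78 = 16 \left(-5\right) \left(4 + \left(-3 + 4\right)^{2}\right) 78 = 16 \left(-5\right) \left(4 + 1^{2}\right) 78 = 16 \left(-5\right) \left(4 + 1\right) 78 = 16 \left(-5\right) 5 \cdot 78 = \left(-400\right) 78 = -31200$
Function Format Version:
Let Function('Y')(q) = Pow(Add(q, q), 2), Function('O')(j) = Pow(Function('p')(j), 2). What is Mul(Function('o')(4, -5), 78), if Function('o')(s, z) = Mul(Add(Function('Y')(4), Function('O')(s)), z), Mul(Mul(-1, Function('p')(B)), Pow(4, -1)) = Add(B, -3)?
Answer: -31200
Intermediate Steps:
Function('p')(B) = Add(12, Mul(-4, B)) (Function('p')(B) = Mul(-4, Add(B, -3)) = Mul(-4, Add(-3, B)) = Add(12, Mul(-4, B)))
Function('O')(j) = Pow(Add(12, Mul(-4, j)), 2)
Function('Y')(q) = Mul(4, Pow(q, 2)) (Function('Y')(q) = Pow(Mul(2, q), 2) = Mul(4, Pow(q, 2)))
Function('o')(s, z) = Mul(z, Add(64, Mul(16, Pow(Add(-3, s), 2)))) (Function('o')(s, z) = Mul(Add(Mul(4, Pow(4, 2)), Mul(16, Pow(Add(-3, s), 2))), z) = Mul(Add(Mul(4, 16), Mul(16, Pow(Add(-3, s), 2))), z) = Mul(Add(64, Mul(16, Pow(Add(-3, s), 2))), z) = Mul(z, Add(64, Mul(16, Pow(Add(-3, s), 2)))))
Mul(Function('o')(4, -5), 78) = Mul(Mul(16, -5, Add(4, Pow(Add(-3, 4), 2))), 78) = Mul(Mul(16, -5, Add(4, Pow(1, 2))), 78) = Mul(Mul(16, -5, Add(4, 1)), 78) = Mul(Mul(16, -5, 5), 78) = Mul(-400, 78) = -31200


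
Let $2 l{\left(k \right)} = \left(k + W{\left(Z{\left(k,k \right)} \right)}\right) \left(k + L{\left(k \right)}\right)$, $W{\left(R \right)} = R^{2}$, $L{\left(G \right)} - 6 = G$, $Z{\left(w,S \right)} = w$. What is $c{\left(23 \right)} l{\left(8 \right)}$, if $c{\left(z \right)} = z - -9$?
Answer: $25344$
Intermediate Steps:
$c{\left(z \right)} = 9 + z$ ($c{\left(z \right)} = z + 9 = 9 + z$)
$L{\left(G \right)} = 6 + G$
$l{\left(k \right)} = \frac{\left(6 + 2 k\right) \left(k + k^{2}\right)}{2}$ ($l{\left(k \right)} = \frac{\left(k + k^{2}\right) \left(k + \left(6 + k\right)\right)}{2} = \frac{\left(k + k^{2}\right) \left(6 + 2 k\right)}{2} = \frac{\left(6 + 2 k\right) \left(k + k^{2}\right)}{2}$)
$c{\left(23 \right)} l{\left(8 \right)} = \left(9 + 23\right) 8 \left(3 + 8^{2} + 4 \cdot 8\right) = 32 \cdot 8 \left(3 + 64 + 32\right) = 32 \cdot 8 \cdot 99 = 32 \cdot 792 = 25344$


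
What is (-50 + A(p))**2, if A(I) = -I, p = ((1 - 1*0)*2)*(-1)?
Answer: 2304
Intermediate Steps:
p = -2 (p = ((1 + 0)*2)*(-1) = (1*2)*(-1) = 2*(-1) = -2)
(-50 + A(p))**2 = (-50 - 1*(-2))**2 = (-50 + 2)**2 = (-48)**2 = 2304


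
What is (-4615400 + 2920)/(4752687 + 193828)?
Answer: -922496/989303 ≈ -0.93247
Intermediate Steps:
(-4615400 + 2920)/(4752687 + 193828) = -4612480/4946515 = -4612480*1/4946515 = -922496/989303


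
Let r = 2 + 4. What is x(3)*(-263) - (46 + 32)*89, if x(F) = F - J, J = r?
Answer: -6153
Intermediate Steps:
r = 6
J = 6
x(F) = -6 + F (x(F) = F - 1*6 = F - 6 = -6 + F)
x(3)*(-263) - (46 + 32)*89 = (-6 + 3)*(-263) - (46 + 32)*89 = -3*(-263) - 78*89 = 789 - 1*6942 = 789 - 6942 = -6153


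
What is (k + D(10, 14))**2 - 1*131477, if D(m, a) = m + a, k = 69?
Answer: -122828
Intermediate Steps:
D(m, a) = a + m
(k + D(10, 14))**2 - 1*131477 = (69 + (14 + 10))**2 - 1*131477 = (69 + 24)**2 - 131477 = 93**2 - 131477 = 8649 - 131477 = -122828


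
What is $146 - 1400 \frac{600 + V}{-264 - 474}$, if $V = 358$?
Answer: $\frac{724474}{369} \approx 1963.3$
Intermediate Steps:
$146 - 1400 \frac{600 + V}{-264 - 474} = 146 - 1400 \frac{600 + 358}{-264 - 474} = 146 - 1400 \frac{958}{-738} = 146 - 1400 \cdot 958 \left(- \frac{1}{738}\right) = 146 - - \frac{670600}{369} = 146 + \frac{670600}{369} = \frac{724474}{369}$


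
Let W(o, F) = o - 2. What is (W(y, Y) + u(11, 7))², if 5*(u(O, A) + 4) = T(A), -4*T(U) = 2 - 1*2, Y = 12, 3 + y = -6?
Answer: 225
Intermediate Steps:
y = -9 (y = -3 - 6 = -9)
W(o, F) = -2 + o
T(U) = 0 (T(U) = -(2 - 1*2)/4 = -(2 - 2)/4 = -¼*0 = 0)
u(O, A) = -4 (u(O, A) = -4 + (⅕)*0 = -4 + 0 = -4)
(W(y, Y) + u(11, 7))² = ((-2 - 9) - 4)² = (-11 - 4)² = (-15)² = 225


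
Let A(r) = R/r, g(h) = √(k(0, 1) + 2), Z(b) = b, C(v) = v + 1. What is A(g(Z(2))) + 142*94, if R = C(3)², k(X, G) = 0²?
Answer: 13348 + 8*√2 ≈ 13359.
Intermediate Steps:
C(v) = 1 + v
k(X, G) = 0
R = 16 (R = (1 + 3)² = 4² = 16)
g(h) = √2 (g(h) = √(0 + 2) = √2)
A(r) = 16/r
A(g(Z(2))) + 142*94 = 16/(√2) + 142*94 = 16*(√2/2) + 13348 = 8*√2 + 13348 = 13348 + 8*√2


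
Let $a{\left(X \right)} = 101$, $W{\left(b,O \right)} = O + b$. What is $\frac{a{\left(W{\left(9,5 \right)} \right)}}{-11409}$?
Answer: $- \frac{101}{11409} \approx -0.0088527$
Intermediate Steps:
$\frac{a{\left(W{\left(9,5 \right)} \right)}}{-11409} = \frac{101}{-11409} = 101 \left(- \frac{1}{11409}\right) = - \frac{101}{11409}$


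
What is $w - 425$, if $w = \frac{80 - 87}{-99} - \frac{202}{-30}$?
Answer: $- \frac{207007}{495} \approx -418.2$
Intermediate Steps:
$w = \frac{3368}{495}$ ($w = \left(80 - 87\right) \left(- \frac{1}{99}\right) - - \frac{101}{15} = \left(-7\right) \left(- \frac{1}{99}\right) + \frac{101}{15} = \frac{7}{99} + \frac{101}{15} = \frac{3368}{495} \approx 6.804$)
$w - 425 = \frac{3368}{495} - 425 = - \frac{207007}{495}$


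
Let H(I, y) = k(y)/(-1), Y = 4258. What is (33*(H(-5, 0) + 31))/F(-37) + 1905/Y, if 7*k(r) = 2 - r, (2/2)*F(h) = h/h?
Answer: 30223845/29806 ≈ 1014.0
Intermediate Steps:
F(h) = 1 (F(h) = h/h = 1)
k(r) = 2/7 - r/7 (k(r) = (2 - r)/7 = 2/7 - r/7)
H(I, y) = -2/7 + y/7 (H(I, y) = (2/7 - y/7)/(-1) = (2/7 - y/7)*(-1) = -2/7 + y/7)
(33*(H(-5, 0) + 31))/F(-37) + 1905/Y = (33*((-2/7 + (⅐)*0) + 31))/1 + 1905/4258 = (33*((-2/7 + 0) + 31))*1 + 1905*(1/4258) = (33*(-2/7 + 31))*1 + 1905/4258 = (33*(215/7))*1 + 1905/4258 = (7095/7)*1 + 1905/4258 = 7095/7 + 1905/4258 = 30223845/29806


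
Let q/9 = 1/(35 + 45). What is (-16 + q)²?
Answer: 1615441/6400 ≈ 252.41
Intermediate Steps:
q = 9/80 (q = 9/(35 + 45) = 9/80 ≈ 0.11250)
(-16 + q)² = (-16 + 9/80)² = (-1271/80)² = 1615441/6400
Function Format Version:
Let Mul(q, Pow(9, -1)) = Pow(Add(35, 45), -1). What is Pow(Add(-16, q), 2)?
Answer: Rational(1615441, 6400) ≈ 252.41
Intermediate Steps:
q = Rational(9, 80) (q = Mul(9, Pow(Add(35, 45), -1)) = Mul(9, Pow(80, -1)) = Mul(9, Rational(1, 80)) = Rational(9, 80) ≈ 0.11250)
Pow(Add(-16, q), 2) = Pow(Add(-16, Rational(9, 80)), 2) = Pow(Rational(-1271, 80), 2) = Rational(1615441, 6400)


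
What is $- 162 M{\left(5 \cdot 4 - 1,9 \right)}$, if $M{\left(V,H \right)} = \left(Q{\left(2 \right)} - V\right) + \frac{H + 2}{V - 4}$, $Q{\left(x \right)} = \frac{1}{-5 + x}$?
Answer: $\frac{15066}{5} \approx 3013.2$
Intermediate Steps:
$M{\left(V,H \right)} = - \frac{1}{3} - V + \frac{2 + H}{-4 + V}$ ($M{\left(V,H \right)} = \left(\frac{1}{-5 + 2} - V\right) + \frac{H + 2}{V - 4} = \left(\frac{1}{-3} - V\right) + \frac{2 + H}{-4 + V} = \left(- \frac{1}{3} - V\right) + \frac{2 + H}{-4 + V} = - \frac{1}{3} - V + \frac{2 + H}{-4 + V}$)
$- 162 M{\left(5 \cdot 4 - 1,9 \right)} = - 162 \frac{\frac{10}{3} + 9 - \left(5 \cdot 4 - 1\right)^{2} + \frac{11 \left(5 \cdot 4 - 1\right)}{3}}{-4 + \left(5 \cdot 4 - 1\right)} = - 162 \frac{\frac{10}{3} + 9 - \left(20 - 1\right)^{2} + \frac{11 \left(20 - 1\right)}{3}}{-4 + \left(20 - 1\right)} = - 162 \frac{\frac{10}{3} + 9 - 19^{2} + \frac{11}{3} \cdot 19}{-4 + 19} = - 162 \frac{\frac{10}{3} + 9 - 361 + \frac{209}{3}}{15} = - 162 \cdot \frac{1}{15} \left(-279\right) = \left(-162\right) \left(- \frac{93}{5}\right) = \frac{15066}{5}$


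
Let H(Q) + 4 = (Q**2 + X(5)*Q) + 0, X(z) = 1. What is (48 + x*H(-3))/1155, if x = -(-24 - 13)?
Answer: 122/1155 ≈ 0.10563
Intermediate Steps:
H(Q) = -4 + Q + Q**2 (H(Q) = -4 + ((Q**2 + 1*Q) + 0) = -4 + ((Q**2 + Q) + 0) = -4 + ((Q + Q**2) + 0) = -4 + (Q + Q**2) = -4 + Q + Q**2)
x = 37 (x = -1*(-37) = 37)
(48 + x*H(-3))/1155 = (48 + 37*(-4 - 3 + (-3)**2))/1155 = (48 + 37*(-4 - 3 + 9))*(1/1155) = (48 + 37*2)*(1/1155) = (48 + 74)*(1/1155) = 122*(1/1155) = 122/1155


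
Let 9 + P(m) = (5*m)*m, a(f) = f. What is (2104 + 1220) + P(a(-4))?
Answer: 3395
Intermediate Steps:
P(m) = -9 + 5*m**2 (P(m) = -9 + (5*m)*m = -9 + 5*m**2)
(2104 + 1220) + P(a(-4)) = (2104 + 1220) + (-9 + 5*(-4)**2) = 3324 + (-9 + 5*16) = 3324 + (-9 + 80) = 3324 + 71 = 3395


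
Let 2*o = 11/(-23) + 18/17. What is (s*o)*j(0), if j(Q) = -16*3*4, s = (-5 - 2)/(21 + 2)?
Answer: 152544/8993 ≈ 16.963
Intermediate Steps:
s = -7/23 ≈ -0.30435
o = 227/782 (o = (11/(-23) + 18/17)/2 = (11*(-1/23) + 18*(1/17))/2 = (-11/23 + 18/17)/2 = (½)*(227/391) = 227/782 ≈ 0.29028)
j(Q) = -192 (j(Q) = -4*12*4 = -48*4 = -192)
(s*o)*j(0) = -7/23*227/782*(-192) = -1589/17986*(-192) = 152544/8993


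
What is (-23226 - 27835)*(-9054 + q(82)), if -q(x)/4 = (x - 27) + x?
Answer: 490287722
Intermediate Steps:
q(x) = 108 - 8*x (q(x) = -4*((x - 27) + x) = -4*((-27 + x) + x) = -4*(-27 + 2*x) = 108 - 8*x)
(-23226 - 27835)*(-9054 + q(82)) = (-23226 - 27835)*(-9054 + (108 - 8*82)) = -51061*(-9054 + (108 - 656)) = -51061*(-9054 - 548) = -51061*(-9602) = 490287722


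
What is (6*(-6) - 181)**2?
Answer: 47089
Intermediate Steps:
(6*(-6) - 181)**2 = (-36 - 181)**2 = (-217)**2 = 47089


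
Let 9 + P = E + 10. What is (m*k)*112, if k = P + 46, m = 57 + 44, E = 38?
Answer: 961520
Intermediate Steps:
P = 39 (P = -9 + (38 + 10) = -9 + 48 = 39)
m = 101
k = 85 (k = 39 + 46 = 85)
(m*k)*112 = (101*85)*112 = 8585*112 = 961520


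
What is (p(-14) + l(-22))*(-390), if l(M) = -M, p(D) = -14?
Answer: -3120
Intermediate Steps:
(p(-14) + l(-22))*(-390) = (-14 - 1*(-22))*(-390) = (-14 + 22)*(-390) = 8*(-390) = -3120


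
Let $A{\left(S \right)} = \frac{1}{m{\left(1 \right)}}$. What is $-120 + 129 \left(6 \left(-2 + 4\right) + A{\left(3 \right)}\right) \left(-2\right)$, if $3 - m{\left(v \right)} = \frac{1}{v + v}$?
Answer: $- \frac{16596}{5} \approx -3319.2$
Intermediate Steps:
$m{\left(v \right)} = 3 - \frac{1}{2 v}$ ($m{\left(v \right)} = 3 - \frac{1}{v + v} = 3 - \frac{1}{2 v}$)
$A{\left(S \right)} = \frac{2}{5}$ ($A{\left(S \right)} = \frac{1}{3 - \frac{1}{2 \cdot 1}} = \frac{1}{3 - \frac{1}{2}} = \frac{1}{\frac{5}{2}} = \frac{2}{5}$)
$-120 + 129 \left(6 \left(-2 + 4\right) + A{\left(3 \right)}\right) \left(-2\right) = -120 + 129 \left(6 \left(-2 + 4\right) + \frac{2}{5}\right) \left(-2\right) = -120 + 129 \left(6 \cdot 2 + \frac{2}{5}\right) \left(-2\right) = -120 + 129 \left(12 + \frac{2}{5}\right) \left(-2\right) = -120 + 129 \cdot \frac{62}{5} \left(-2\right) = -120 + 129 \left(- \frac{124}{5}\right) = -120 - \frac{15996}{5} = - \frac{16596}{5}$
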